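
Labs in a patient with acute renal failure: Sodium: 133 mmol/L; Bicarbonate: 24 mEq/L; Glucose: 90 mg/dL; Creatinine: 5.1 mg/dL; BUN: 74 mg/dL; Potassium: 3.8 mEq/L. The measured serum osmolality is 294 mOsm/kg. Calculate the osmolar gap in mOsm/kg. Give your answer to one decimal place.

-3.4 mOsm/kg

Calculated osmolality = 2·Na + glucose/18 + BUN/2.8
= 2·133 + 90/18 + 74/2.8
= 266 + 5 + 26.43
= 297.43 mOsm/kg ≈ 297.4 mOsm/kg
Osmolar gap = measured − calculated = 294 − 297.4 = -3.4 mOsm/kg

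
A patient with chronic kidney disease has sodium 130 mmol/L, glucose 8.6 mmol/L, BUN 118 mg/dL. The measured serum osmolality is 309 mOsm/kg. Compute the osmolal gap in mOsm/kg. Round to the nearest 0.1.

-1.7 mOsm/kg

Calculated osmolality = 2·Na + glucose + BUN/2.8
= 2·130 + 8.6 + 118/2.8
= 260 + 8.60 + 42.14
= 310.74 mOsm/kg ≈ 310.7 mOsm/kg
Osmolar gap = measured − calculated = 309 − 310.7 = -1.7 mOsm/kg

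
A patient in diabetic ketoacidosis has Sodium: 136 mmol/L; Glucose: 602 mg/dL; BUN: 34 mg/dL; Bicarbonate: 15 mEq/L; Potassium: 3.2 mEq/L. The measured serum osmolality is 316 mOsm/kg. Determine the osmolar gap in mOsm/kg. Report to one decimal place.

Calculated osmolality = 2·Na + glucose/18 + BUN/2.8
= 2·136 + 602/18 + 34/2.8
= 272 + 33.44 + 12.14
= 317.58 mOsm/kg ≈ 317.6 mOsm/kg
Osmolar gap = measured − calculated = 316 − 317.6 = -1.6 mOsm/kg

-1.6 mOsm/kg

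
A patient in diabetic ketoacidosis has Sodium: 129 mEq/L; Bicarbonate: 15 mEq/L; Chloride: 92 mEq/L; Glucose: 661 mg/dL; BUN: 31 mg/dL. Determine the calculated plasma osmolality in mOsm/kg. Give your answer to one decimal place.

305.8 mOsm/kg

Calculated osmolality = 2·Na + glucose/18 + BUN/2.8
= 2·129 + 661/18 + 31/2.8
= 258 + 36.72 + 11.07
= 305.79 mOsm/kg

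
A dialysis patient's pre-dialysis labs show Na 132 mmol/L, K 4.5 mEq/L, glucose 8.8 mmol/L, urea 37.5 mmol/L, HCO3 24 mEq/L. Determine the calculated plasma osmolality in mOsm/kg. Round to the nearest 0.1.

Calculated osmolality = 2·Na + glucose + urea
= 2·132 + 8.8 + 37.5
= 264 + 8.80 + 37.50
= 310.3 mOsm/kg

310.3 mOsm/kg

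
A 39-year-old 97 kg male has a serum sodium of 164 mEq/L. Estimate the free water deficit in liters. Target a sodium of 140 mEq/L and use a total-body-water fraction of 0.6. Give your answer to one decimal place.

TBW = 0.6 · 97 = 58.2 L
Free water deficit = TBW · (Na/140 − 1)
= 58.2 · (164/140 − 1)
= 58.2 · 0.1714
= 9.98 L

10.0 L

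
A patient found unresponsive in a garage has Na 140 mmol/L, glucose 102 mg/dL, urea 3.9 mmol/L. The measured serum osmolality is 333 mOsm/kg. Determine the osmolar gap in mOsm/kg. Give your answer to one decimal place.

43.4 mOsm/kg

Calculated osmolality = 2·Na + glucose/18 + urea
= 2·140 + 102/18 + 3.9
= 280 + 5.67 + 3.90
= 289.57 mOsm/kg ≈ 289.6 mOsm/kg
Osmolar gap = measured − calculated = 333 − 289.6 = 43.4 mOsm/kg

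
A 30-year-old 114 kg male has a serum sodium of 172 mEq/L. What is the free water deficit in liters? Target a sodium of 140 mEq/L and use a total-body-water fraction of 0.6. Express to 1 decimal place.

15.6 L

TBW = 0.6 · 114 = 68.4 L
Free water deficit = TBW · (Na/140 − 1)
= 68.4 · (172/140 − 1)
= 68.4 · 0.2286
= 15.64 L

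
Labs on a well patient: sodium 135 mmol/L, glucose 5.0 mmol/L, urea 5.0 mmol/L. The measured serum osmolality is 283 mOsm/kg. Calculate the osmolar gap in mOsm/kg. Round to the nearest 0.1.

3.0 mOsm/kg

Calculated osmolality = 2·Na + glucose + urea
= 2·135 + 5 + 5
= 270 + 5 + 5
= 280 mOsm/kg ≈ 280.0 mOsm/kg
Osmolar gap = measured − calculated = 283 − 280.0 = 3.0 mOsm/kg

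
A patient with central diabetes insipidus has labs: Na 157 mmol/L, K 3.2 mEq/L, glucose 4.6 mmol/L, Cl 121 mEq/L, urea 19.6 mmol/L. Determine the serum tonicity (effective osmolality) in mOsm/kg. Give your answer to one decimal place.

Effective osmolality excludes urea (freely permeant across cell membranes):
2·Na + glucose
= 2·157 + 4.6
= 314 + 4.6
= 318.6 mOsm/kg

318.6 mOsm/kg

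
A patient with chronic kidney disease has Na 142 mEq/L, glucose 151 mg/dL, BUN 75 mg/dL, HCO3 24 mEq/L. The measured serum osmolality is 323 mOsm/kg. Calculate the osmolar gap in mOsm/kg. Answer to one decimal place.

3.8 mOsm/kg

Calculated osmolality = 2·Na + glucose/18 + BUN/2.8
= 2·142 + 151/18 + 75/2.8
= 284 + 8.39 + 26.79
= 319.18 mOsm/kg ≈ 319.2 mOsm/kg
Osmolar gap = measured − calculated = 323 − 319.2 = 3.8 mOsm/kg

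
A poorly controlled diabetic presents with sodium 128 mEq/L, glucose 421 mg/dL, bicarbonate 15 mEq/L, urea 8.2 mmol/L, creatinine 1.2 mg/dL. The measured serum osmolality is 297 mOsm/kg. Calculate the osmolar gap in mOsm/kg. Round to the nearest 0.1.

Calculated osmolality = 2·Na + glucose/18 + urea
= 2·128 + 421/18 + 8.2
= 256 + 23.39 + 8.20
= 287.59 mOsm/kg ≈ 287.6 mOsm/kg
Osmolar gap = measured − calculated = 297 − 287.6 = 9.4 mOsm/kg

9.4 mOsm/kg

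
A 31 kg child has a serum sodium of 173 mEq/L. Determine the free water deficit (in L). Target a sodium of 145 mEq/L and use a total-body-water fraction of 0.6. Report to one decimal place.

TBW = 0.6 · 31 = 18.6 L
Free water deficit = TBW · (Na/145 − 1)
= 18.6 · (173/145 − 1)
= 18.6 · 0.1931
= 3.59 L

3.6 L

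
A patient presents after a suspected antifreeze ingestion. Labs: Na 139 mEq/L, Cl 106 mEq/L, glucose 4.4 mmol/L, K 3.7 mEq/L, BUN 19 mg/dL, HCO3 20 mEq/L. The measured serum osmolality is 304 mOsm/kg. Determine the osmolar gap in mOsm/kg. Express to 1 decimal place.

14.8 mOsm/kg

Calculated osmolality = 2·Na + glucose + BUN/2.8
= 2·139 + 4.4 + 19/2.8
= 278 + 4.40 + 6.79
= 289.19 mOsm/kg ≈ 289.2 mOsm/kg
Osmolar gap = measured − calculated = 304 − 289.2 = 14.8 mOsm/kg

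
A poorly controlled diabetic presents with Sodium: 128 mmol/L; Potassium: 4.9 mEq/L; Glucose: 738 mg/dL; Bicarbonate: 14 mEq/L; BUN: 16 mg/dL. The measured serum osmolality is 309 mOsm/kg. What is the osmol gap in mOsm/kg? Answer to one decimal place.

Calculated osmolality = 2·Na + glucose/18 + BUN/2.8
= 2·128 + 738/18 + 16/2.8
= 256 + 41 + 5.71
= 302.71 mOsm/kg ≈ 302.7 mOsm/kg
Osmolar gap = measured − calculated = 309 − 302.7 = 6.3 mOsm/kg

6.3 mOsm/kg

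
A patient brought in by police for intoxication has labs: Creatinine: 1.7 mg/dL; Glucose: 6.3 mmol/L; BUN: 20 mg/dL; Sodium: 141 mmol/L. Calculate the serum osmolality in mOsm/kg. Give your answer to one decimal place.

295.4 mOsm/kg

Calculated osmolality = 2·Na + glucose + BUN/2.8
= 2·141 + 6.3 + 20/2.8
= 282 + 6.30 + 7.14
= 295.44 mOsm/kg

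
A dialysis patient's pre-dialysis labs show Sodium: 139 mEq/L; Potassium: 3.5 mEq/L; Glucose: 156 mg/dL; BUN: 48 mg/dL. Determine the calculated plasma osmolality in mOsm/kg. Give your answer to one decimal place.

303.8 mOsm/kg

Calculated osmolality = 2·Na + glucose/18 + BUN/2.8
= 2·139 + 156/18 + 48/2.8
= 278 + 8.67 + 17.14
= 303.81 mOsm/kg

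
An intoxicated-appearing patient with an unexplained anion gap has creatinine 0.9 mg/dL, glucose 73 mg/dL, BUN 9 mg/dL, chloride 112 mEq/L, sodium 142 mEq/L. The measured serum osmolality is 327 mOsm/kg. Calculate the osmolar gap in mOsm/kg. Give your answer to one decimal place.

35.7 mOsm/kg

Calculated osmolality = 2·Na + glucose/18 + BUN/2.8
= 2·142 + 73/18 + 9/2.8
= 284 + 4.06 + 3.21
= 291.27 mOsm/kg ≈ 291.3 mOsm/kg
Osmolar gap = measured − calculated = 327 − 291.3 = 35.7 mOsm/kg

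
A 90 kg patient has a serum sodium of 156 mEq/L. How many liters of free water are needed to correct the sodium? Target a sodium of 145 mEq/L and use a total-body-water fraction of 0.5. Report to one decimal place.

TBW = 0.5 · 90 = 45 L
Free water deficit = TBW · (Na/145 − 1)
= 45 · (156/145 − 1)
= 45 · 0.0759
= 3.42 L

3.4 L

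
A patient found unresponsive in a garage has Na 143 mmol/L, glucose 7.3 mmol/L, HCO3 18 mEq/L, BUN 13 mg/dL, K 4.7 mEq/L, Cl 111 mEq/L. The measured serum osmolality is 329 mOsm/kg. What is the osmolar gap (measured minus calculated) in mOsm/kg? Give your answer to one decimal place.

31.1 mOsm/kg

Calculated osmolality = 2·Na + glucose + BUN/2.8
= 2·143 + 7.3 + 13/2.8
= 286 + 7.30 + 4.64
= 297.94 mOsm/kg ≈ 297.9 mOsm/kg
Osmolar gap = measured − calculated = 329 − 297.9 = 31.1 mOsm/kg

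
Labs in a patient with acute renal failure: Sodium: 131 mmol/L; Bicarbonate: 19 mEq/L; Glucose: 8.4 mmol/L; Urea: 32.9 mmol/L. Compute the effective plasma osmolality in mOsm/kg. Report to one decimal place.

270.4 mOsm/kg

Effective osmolality excludes urea (freely permeant across cell membranes):
2·Na + glucose
= 2·131 + 8.4
= 262 + 8.4
= 270.4 mOsm/kg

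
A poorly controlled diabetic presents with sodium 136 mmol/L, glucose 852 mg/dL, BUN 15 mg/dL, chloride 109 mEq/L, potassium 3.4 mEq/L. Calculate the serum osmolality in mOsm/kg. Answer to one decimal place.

324.7 mOsm/kg

Calculated osmolality = 2·Na + glucose/18 + BUN/2.8
= 2·136 + 852/18 + 15/2.8
= 272 + 47.33 + 5.36
= 324.69 mOsm/kg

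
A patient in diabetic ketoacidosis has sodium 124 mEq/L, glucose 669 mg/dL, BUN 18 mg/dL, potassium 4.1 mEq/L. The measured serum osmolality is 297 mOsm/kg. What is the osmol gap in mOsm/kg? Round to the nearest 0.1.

Calculated osmolality = 2·Na + glucose/18 + BUN/2.8
= 2·124 + 669/18 + 18/2.8
= 248 + 37.17 + 6.43
= 291.6 mOsm/kg ≈ 291.6 mOsm/kg
Osmolar gap = measured − calculated = 297 − 291.6 = 5.4 mOsm/kg

5.4 mOsm/kg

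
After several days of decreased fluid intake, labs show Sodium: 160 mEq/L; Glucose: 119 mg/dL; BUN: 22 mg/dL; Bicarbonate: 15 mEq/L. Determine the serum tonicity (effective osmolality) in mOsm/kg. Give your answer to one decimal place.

Effective osmolality excludes urea (freely permeant across cell membranes):
2·Na + glucose/18
= 2·160 + 119/18
= 320 + 6.61
= 326.61 mOsm/kg

326.6 mOsm/kg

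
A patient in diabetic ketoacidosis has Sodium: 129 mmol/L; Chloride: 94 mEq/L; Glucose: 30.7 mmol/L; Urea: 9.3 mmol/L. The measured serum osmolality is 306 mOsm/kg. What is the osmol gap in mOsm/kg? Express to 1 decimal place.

8.0 mOsm/kg

Calculated osmolality = 2·Na + glucose + urea
= 2·129 + 30.7 + 9.3
= 258 + 30.70 + 9.30
= 298 mOsm/kg ≈ 298.0 mOsm/kg
Osmolar gap = measured − calculated = 306 − 298.0 = 8.0 mOsm/kg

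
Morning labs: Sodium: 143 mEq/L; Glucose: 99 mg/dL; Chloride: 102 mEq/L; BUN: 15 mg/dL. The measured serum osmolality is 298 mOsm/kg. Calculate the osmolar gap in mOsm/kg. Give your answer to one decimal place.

Calculated osmolality = 2·Na + glucose/18 + BUN/2.8
= 2·143 + 99/18 + 15/2.8
= 286 + 5.50 + 5.36
= 296.86 mOsm/kg ≈ 296.9 mOsm/kg
Osmolar gap = measured − calculated = 298 − 296.9 = 1.1 mOsm/kg

1.1 mOsm/kg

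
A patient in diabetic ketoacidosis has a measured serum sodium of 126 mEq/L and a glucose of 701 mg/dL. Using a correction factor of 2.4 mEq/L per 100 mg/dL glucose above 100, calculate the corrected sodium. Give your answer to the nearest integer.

140 mEq/L

Corrected Na = measured Na + 2.4 · (glucose − 100)/100
= 126 + 2.4 · (701 − 100)/100
= 126 + 14.4
= 140.4 mEq/L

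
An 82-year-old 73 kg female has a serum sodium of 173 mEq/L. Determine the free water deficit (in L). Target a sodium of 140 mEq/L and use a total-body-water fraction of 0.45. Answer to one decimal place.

7.7 L

TBW = 0.45 · 73 = 32.85 L
Free water deficit = TBW · (Na/140 − 1)
= 32.85 · (173/140 − 1)
= 32.85 · 0.2357
= 7.74 L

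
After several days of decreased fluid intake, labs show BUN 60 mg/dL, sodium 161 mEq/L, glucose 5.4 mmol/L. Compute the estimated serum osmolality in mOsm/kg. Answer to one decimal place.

Calculated osmolality = 2·Na + glucose + BUN/2.8
= 2·161 + 5.4 + 60/2.8
= 322 + 5.40 + 21.43
= 348.83 mOsm/kg

348.8 mOsm/kg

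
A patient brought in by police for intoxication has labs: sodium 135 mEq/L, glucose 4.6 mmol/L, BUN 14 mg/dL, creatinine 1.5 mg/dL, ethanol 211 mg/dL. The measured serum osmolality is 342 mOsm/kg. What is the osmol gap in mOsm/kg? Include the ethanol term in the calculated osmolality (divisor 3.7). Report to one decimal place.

5.4 mOsm/kg

Calculated osmolality = 2·Na + glucose + BUN/2.8 + ethanol/3.7
= 2·135 + 4.6 + 14/2.8 + 211/3.7
= 270 + 4.60 + 5 + 57.03
= 336.63 mOsm/kg ≈ 336.6 mOsm/kg
Osmolar gap = measured − calculated = 342 − 336.6 = 5.4 mOsm/kg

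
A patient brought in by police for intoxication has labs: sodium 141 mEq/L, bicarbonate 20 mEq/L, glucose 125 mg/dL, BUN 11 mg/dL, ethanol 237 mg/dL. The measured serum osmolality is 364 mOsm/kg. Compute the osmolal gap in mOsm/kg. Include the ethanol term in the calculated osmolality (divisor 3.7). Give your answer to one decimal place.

Calculated osmolality = 2·Na + glucose/18 + BUN/2.8 + ethanol/3.7
= 2·141 + 125/18 + 11/2.8 + 237/3.7
= 282 + 6.94 + 3.93 + 64.05
= 356.92 mOsm/kg ≈ 356.9 mOsm/kg
Osmolar gap = measured − calculated = 364 − 356.9 = 7.1 mOsm/kg

7.1 mOsm/kg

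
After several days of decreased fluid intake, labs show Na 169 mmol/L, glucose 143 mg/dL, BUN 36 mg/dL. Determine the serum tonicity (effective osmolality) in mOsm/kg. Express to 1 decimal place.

Effective osmolality excludes urea (freely permeant across cell membranes):
2·Na + glucose/18
= 2·169 + 143/18
= 338 + 7.94
= 345.94 mOsm/kg

345.9 mOsm/kg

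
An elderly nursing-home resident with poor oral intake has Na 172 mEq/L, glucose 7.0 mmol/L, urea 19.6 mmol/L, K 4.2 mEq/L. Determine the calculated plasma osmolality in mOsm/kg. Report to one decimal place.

Calculated osmolality = 2·Na + glucose + urea
= 2·172 + 7 + 19.6
= 344 + 7 + 19.60
= 370.6 mOsm/kg

370.6 mOsm/kg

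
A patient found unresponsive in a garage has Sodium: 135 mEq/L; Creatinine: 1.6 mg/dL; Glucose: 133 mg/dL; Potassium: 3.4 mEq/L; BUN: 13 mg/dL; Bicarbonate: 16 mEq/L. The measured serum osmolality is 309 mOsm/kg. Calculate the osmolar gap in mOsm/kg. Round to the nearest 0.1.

27.0 mOsm/kg

Calculated osmolality = 2·Na + glucose/18 + BUN/2.8
= 2·135 + 133/18 + 13/2.8
= 270 + 7.39 + 4.64
= 282.03 mOsm/kg ≈ 282.0 mOsm/kg
Osmolar gap = measured − calculated = 309 − 282.0 = 27.0 mOsm/kg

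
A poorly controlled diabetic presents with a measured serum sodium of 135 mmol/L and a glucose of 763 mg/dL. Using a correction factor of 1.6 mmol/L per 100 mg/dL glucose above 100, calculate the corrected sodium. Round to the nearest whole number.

146 mmol/L

Corrected Na = measured Na + 1.6 · (glucose − 100)/100
= 135 + 1.6 · (763 − 100)/100
= 135 + 10.6
= 145.6 mmol/L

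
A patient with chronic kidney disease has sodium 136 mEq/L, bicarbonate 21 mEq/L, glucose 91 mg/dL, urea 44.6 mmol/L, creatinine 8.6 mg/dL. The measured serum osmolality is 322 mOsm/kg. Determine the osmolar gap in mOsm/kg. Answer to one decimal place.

0.3 mOsm/kg

Calculated osmolality = 2·Na + glucose/18 + urea
= 2·136 + 91/18 + 44.6
= 272 + 5.06 + 44.60
= 321.66 mOsm/kg ≈ 321.7 mOsm/kg
Osmolar gap = measured − calculated = 322 − 321.7 = 0.3 mOsm/kg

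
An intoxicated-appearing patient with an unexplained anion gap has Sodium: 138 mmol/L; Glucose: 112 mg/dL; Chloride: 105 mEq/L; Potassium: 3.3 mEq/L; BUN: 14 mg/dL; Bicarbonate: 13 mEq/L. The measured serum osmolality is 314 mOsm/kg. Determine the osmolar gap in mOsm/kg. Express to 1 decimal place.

Calculated osmolality = 2·Na + glucose/18 + BUN/2.8
= 2·138 + 112/18 + 14/2.8
= 276 + 6.22 + 5
= 287.22 mOsm/kg ≈ 287.2 mOsm/kg
Osmolar gap = measured − calculated = 314 − 287.2 = 26.8 mOsm/kg

26.8 mOsm/kg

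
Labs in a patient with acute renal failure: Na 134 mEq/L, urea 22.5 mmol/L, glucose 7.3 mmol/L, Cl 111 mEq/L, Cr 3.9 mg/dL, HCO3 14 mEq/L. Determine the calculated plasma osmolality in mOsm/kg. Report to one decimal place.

Calculated osmolality = 2·Na + glucose + urea
= 2·134 + 7.3 + 22.5
= 268 + 7.30 + 22.50
= 297.8 mOsm/kg

297.8 mOsm/kg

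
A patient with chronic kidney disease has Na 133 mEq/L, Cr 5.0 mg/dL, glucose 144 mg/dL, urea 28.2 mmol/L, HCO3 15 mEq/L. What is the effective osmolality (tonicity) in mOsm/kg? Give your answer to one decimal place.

274.0 mOsm/kg

Effective osmolality excludes urea (freely permeant across cell membranes):
2·Na + glucose/18
= 2·133 + 144/18
= 266 + 8
= 274 mOsm/kg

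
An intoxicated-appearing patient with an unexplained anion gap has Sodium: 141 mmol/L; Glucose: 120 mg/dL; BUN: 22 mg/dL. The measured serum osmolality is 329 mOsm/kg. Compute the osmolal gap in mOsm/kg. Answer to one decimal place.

32.5 mOsm/kg

Calculated osmolality = 2·Na + glucose/18 + BUN/2.8
= 2·141 + 120/18 + 22/2.8
= 282 + 6.67 + 7.86
= 296.53 mOsm/kg ≈ 296.5 mOsm/kg
Osmolar gap = measured − calculated = 329 − 296.5 = 32.5 mOsm/kg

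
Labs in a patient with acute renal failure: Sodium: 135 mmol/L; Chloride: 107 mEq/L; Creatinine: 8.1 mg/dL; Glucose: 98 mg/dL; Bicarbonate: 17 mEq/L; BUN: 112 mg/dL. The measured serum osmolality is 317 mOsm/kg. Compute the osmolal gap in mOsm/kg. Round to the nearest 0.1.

1.6 mOsm/kg

Calculated osmolality = 2·Na + glucose/18 + BUN/2.8
= 2·135 + 98/18 + 112/2.8
= 270 + 5.44 + 40
= 315.44 mOsm/kg ≈ 315.4 mOsm/kg
Osmolar gap = measured − calculated = 317 − 315.4 = 1.6 mOsm/kg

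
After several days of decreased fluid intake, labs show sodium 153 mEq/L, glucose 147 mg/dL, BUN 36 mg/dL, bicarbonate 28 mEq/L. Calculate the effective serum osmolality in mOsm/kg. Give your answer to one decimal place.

Effective osmolality excludes urea (freely permeant across cell membranes):
2·Na + glucose/18
= 2·153 + 147/18
= 306 + 8.17
= 314.17 mOsm/kg

314.2 mOsm/kg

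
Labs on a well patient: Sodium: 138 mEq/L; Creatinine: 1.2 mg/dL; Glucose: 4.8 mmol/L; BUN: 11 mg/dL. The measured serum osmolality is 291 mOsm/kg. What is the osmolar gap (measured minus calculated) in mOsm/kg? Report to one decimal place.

Calculated osmolality = 2·Na + glucose + BUN/2.8
= 2·138 + 4.8 + 11/2.8
= 276 + 4.80 + 3.93
= 284.73 mOsm/kg ≈ 284.7 mOsm/kg
Osmolar gap = measured − calculated = 291 − 284.7 = 6.3 mOsm/kg

6.3 mOsm/kg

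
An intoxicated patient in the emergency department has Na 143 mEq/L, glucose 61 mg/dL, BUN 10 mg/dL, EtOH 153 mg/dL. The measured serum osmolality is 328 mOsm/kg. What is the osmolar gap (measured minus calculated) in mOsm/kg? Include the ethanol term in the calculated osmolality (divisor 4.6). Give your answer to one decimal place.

1.8 mOsm/kg

Calculated osmolality = 2·Na + glucose/18 + BUN/2.8 + ethanol/4.6
= 2·143 + 61/18 + 10/2.8 + 153/4.6
= 286 + 3.39 + 3.57 + 33.26
= 326.22 mOsm/kg ≈ 326.2 mOsm/kg
Osmolar gap = measured − calculated = 328 − 326.2 = 1.8 mOsm/kg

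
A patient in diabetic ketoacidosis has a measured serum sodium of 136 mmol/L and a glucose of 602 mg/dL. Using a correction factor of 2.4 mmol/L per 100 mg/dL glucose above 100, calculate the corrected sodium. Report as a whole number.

Corrected Na = measured Na + 2.4 · (glucose − 100)/100
= 136 + 2.4 · (602 − 100)/100
= 136 + 12
= 148 mmol/L

148 mmol/L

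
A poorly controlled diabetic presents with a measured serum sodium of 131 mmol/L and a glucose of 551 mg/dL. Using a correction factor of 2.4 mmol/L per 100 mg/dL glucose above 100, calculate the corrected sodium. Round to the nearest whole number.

Corrected Na = measured Na + 2.4 · (glucose − 100)/100
= 131 + 2.4 · (551 − 100)/100
= 131 + 10.8
= 141.8 mmol/L

142 mmol/L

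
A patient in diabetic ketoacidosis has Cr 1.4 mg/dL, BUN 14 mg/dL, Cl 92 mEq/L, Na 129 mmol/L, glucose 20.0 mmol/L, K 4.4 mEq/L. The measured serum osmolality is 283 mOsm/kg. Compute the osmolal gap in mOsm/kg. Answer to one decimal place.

Calculated osmolality = 2·Na + glucose + BUN/2.8
= 2·129 + 20 + 14/2.8
= 258 + 20 + 5
= 283 mOsm/kg ≈ 283.0 mOsm/kg
Osmolar gap = measured − calculated = 283 − 283.0 = 0.0 mOsm/kg

0.0 mOsm/kg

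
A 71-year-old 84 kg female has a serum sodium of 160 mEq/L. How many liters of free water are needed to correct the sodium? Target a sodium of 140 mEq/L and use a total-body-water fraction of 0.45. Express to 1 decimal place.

TBW = 0.45 · 84 = 37.8 L
Free water deficit = TBW · (Na/140 − 1)
= 37.8 · (160/140 − 1)
= 37.8 · 0.1429
= 5.4 L

5.4 L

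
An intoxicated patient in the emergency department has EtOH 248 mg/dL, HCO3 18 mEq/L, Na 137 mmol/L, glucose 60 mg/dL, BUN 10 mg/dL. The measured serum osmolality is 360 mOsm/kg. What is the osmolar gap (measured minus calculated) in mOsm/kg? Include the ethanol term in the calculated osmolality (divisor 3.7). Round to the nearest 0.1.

Calculated osmolality = 2·Na + glucose/18 + BUN/2.8 + ethanol/3.7
= 2·137 + 60/18 + 10/2.8 + 248/3.7
= 274 + 3.33 + 3.57 + 67.03
= 347.93 mOsm/kg ≈ 347.9 mOsm/kg
Osmolar gap = measured − calculated = 360 − 347.9 = 12.1 mOsm/kg

12.1 mOsm/kg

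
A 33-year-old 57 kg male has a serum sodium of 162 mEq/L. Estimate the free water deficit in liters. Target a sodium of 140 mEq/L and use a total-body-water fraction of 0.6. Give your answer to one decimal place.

5.4 L

TBW = 0.6 · 57 = 34.2 L
Free water deficit = TBW · (Na/140 − 1)
= 34.2 · (162/140 − 1)
= 34.2 · 0.1571
= 5.37 L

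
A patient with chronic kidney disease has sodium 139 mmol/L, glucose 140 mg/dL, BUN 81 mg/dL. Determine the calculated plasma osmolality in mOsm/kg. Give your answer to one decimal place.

314.7 mOsm/kg

Calculated osmolality = 2·Na + glucose/18 + BUN/2.8
= 2·139 + 140/18 + 81/2.8
= 278 + 7.78 + 28.93
= 314.71 mOsm/kg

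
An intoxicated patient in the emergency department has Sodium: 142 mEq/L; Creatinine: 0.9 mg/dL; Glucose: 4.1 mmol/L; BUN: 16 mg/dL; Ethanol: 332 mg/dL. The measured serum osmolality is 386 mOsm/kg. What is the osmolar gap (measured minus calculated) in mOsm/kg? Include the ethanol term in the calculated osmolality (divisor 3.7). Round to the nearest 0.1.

2.5 mOsm/kg

Calculated osmolality = 2·Na + glucose + BUN/2.8 + ethanol/3.7
= 2·142 + 4.1 + 16/2.8 + 332/3.7
= 284 + 4.10 + 5.71 + 89.73
= 383.54 mOsm/kg ≈ 383.5 mOsm/kg
Osmolar gap = measured − calculated = 386 − 383.5 = 2.5 mOsm/kg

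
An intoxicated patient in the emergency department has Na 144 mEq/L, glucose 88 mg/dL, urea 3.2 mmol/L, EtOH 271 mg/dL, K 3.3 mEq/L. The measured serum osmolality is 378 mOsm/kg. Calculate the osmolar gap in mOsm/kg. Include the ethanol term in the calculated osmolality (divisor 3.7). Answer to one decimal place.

Calculated osmolality = 2·Na + glucose/18 + urea + ethanol/3.7
= 2·144 + 88/18 + 3.2 + 271/3.7
= 288 + 4.89 + 3.20 + 73.24
= 369.33 mOsm/kg ≈ 369.3 mOsm/kg
Osmolar gap = measured − calculated = 378 − 369.3 = 8.7 mOsm/kg

8.7 mOsm/kg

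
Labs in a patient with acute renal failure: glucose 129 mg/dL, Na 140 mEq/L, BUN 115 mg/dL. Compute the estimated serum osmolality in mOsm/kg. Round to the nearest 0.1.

328.2 mOsm/kg

Calculated osmolality = 2·Na + glucose/18 + BUN/2.8
= 2·140 + 129/18 + 115/2.8
= 280 + 7.17 + 41.07
= 328.24 mOsm/kg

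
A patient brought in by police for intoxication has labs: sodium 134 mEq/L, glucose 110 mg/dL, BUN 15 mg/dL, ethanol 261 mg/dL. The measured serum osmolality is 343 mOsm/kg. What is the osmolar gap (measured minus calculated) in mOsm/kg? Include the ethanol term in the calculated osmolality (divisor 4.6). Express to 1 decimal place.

6.8 mOsm/kg

Calculated osmolality = 2·Na + glucose/18 + BUN/2.8 + ethanol/4.6
= 2·134 + 110/18 + 15/2.8 + 261/4.6
= 268 + 6.11 + 5.36 + 56.74
= 336.21 mOsm/kg ≈ 336.2 mOsm/kg
Osmolar gap = measured − calculated = 343 − 336.2 = 6.8 mOsm/kg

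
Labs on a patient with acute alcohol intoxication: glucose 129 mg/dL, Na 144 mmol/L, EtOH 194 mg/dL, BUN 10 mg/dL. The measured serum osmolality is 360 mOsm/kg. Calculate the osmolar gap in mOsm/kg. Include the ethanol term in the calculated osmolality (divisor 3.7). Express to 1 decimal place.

Calculated osmolality = 2·Na + glucose/18 + BUN/2.8 + ethanol/3.7
= 2·144 + 129/18 + 10/2.8 + 194/3.7
= 288 + 7.17 + 3.57 + 52.43
= 351.17 mOsm/kg ≈ 351.2 mOsm/kg
Osmolar gap = measured − calculated = 360 − 351.2 = 8.8 mOsm/kg

8.8 mOsm/kg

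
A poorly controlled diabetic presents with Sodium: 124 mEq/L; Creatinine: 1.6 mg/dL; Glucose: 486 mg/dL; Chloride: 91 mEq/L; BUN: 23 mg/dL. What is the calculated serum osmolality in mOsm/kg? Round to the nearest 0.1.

Calculated osmolality = 2·Na + glucose/18 + BUN/2.8
= 2·124 + 486/18 + 23/2.8
= 248 + 27 + 8.21
= 283.21 mOsm/kg

283.2 mOsm/kg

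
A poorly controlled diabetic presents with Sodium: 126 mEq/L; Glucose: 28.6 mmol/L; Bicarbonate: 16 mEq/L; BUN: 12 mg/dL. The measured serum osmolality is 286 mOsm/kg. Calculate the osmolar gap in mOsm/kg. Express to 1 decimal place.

Calculated osmolality = 2·Na + glucose + BUN/2.8
= 2·126 + 28.6 + 12/2.8
= 252 + 28.60 + 4.29
= 284.89 mOsm/kg ≈ 284.9 mOsm/kg
Osmolar gap = measured − calculated = 286 − 284.9 = 1.1 mOsm/kg

1.1 mOsm/kg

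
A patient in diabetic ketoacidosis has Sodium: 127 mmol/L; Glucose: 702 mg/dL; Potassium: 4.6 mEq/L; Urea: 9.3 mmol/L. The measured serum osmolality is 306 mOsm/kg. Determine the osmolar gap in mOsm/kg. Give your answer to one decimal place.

3.7 mOsm/kg

Calculated osmolality = 2·Na + glucose/18 + urea
= 2·127 + 702/18 + 9.3
= 254 + 39 + 9.30
= 302.3 mOsm/kg ≈ 302.3 mOsm/kg
Osmolar gap = measured − calculated = 306 − 302.3 = 3.7 mOsm/kg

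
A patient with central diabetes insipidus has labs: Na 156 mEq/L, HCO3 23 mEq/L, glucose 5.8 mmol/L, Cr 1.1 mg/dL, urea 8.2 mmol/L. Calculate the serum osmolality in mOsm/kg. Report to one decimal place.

326.0 mOsm/kg

Calculated osmolality = 2·Na + glucose + urea
= 2·156 + 5.8 + 8.2
= 312 + 5.80 + 8.20
= 326 mOsm/kg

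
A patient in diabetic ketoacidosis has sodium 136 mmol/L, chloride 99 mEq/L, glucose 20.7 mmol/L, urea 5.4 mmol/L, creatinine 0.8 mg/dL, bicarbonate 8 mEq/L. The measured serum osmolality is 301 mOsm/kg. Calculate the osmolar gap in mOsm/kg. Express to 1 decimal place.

Calculated osmolality = 2·Na + glucose + urea
= 2·136 + 20.7 + 5.4
= 272 + 20.70 + 5.40
= 298.1 mOsm/kg ≈ 298.1 mOsm/kg
Osmolar gap = measured − calculated = 301 − 298.1 = 2.9 mOsm/kg

2.9 mOsm/kg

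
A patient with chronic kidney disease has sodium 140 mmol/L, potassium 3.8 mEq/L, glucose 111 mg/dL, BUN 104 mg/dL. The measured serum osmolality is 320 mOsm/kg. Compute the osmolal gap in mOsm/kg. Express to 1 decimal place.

-3.3 mOsm/kg

Calculated osmolality = 2·Na + glucose/18 + BUN/2.8
= 2·140 + 111/18 + 104/2.8
= 280 + 6.17 + 37.14
= 323.31 mOsm/kg ≈ 323.3 mOsm/kg
Osmolar gap = measured − calculated = 320 − 323.3 = -3.3 mOsm/kg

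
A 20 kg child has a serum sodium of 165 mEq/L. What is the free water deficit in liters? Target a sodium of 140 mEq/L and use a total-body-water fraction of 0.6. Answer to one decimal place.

2.1 L

TBW = 0.6 · 20 = 12 L
Free water deficit = TBW · (Na/140 − 1)
= 12 · (165/140 − 1)
= 12 · 0.1786
= 2.14 L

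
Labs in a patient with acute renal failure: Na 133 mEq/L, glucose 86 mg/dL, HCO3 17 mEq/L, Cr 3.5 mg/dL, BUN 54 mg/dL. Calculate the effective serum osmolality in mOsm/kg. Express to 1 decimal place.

Effective osmolality excludes urea (freely permeant across cell membranes):
2·Na + glucose/18
= 2·133 + 86/18
= 266 + 4.78
= 270.78 mOsm/kg

270.8 mOsm/kg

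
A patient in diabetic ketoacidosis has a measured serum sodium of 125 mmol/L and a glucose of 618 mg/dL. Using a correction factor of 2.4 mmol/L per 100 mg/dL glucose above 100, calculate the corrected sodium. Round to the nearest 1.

Corrected Na = measured Na + 2.4 · (glucose − 100)/100
= 125 + 2.4 · (618 − 100)/100
= 125 + 12.4
= 137.4 mmol/L

137 mmol/L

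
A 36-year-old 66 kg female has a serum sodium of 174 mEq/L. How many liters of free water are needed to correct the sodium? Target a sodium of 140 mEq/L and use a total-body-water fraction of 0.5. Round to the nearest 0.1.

8.0 L

TBW = 0.5 · 66 = 33 L
Free water deficit = TBW · (Na/140 − 1)
= 33 · (174/140 − 1)
= 33 · 0.2429
= 8.02 L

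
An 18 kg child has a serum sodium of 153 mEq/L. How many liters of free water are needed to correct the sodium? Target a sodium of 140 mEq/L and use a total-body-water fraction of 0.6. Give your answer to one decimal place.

1.0 L

TBW = 0.6 · 18 = 10.8 L
Free water deficit = TBW · (Na/140 − 1)
= 10.8 · (153/140 − 1)
= 10.8 · 0.0929
= 1 L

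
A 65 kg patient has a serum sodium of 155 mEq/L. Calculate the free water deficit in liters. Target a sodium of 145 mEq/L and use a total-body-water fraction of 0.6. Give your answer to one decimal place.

2.7 L

TBW = 0.6 · 65 = 39 L
Free water deficit = TBW · (Na/145 − 1)
= 39 · (155/145 − 1)
= 39 · 0.069
= 2.69 L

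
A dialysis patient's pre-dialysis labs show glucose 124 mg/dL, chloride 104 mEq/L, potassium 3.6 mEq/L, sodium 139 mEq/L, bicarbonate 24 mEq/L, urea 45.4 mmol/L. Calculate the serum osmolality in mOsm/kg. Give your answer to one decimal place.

Calculated osmolality = 2·Na + glucose/18 + urea
= 2·139 + 124/18 + 45.4
= 278 + 6.89 + 45.40
= 330.29 mOsm/kg

330.3 mOsm/kg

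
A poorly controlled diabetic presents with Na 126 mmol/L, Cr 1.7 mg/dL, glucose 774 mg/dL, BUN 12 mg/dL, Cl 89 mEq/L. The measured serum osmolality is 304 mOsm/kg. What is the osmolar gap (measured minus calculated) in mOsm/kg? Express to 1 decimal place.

4.7 mOsm/kg

Calculated osmolality = 2·Na + glucose/18 + BUN/2.8
= 2·126 + 774/18 + 12/2.8
= 252 + 43 + 4.29
= 299.29 mOsm/kg ≈ 299.3 mOsm/kg
Osmolar gap = measured − calculated = 304 − 299.3 = 4.7 mOsm/kg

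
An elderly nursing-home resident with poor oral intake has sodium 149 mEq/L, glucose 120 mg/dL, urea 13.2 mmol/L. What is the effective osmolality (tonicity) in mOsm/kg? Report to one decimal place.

304.7 mOsm/kg

Effective osmolality excludes urea (freely permeant across cell membranes):
2·Na + glucose/18
= 2·149 + 120/18
= 298 + 6.67
= 304.67 mOsm/kg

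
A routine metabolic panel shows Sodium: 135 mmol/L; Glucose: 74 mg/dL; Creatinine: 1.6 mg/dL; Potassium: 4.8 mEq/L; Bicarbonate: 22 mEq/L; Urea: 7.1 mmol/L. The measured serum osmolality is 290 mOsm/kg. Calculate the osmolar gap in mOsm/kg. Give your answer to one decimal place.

8.8 mOsm/kg

Calculated osmolality = 2·Na + glucose/18 + urea
= 2·135 + 74/18 + 7.1
= 270 + 4.11 + 7.10
= 281.21 mOsm/kg ≈ 281.2 mOsm/kg
Osmolar gap = measured − calculated = 290 − 281.2 = 8.8 mOsm/kg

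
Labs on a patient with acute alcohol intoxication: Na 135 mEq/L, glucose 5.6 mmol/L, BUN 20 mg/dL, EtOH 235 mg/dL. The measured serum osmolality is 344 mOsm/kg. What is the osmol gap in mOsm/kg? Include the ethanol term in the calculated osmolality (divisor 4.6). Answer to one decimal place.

Calculated osmolality = 2·Na + glucose + BUN/2.8 + ethanol/4.6
= 2·135 + 5.6 + 20/2.8 + 235/4.6
= 270 + 5.60 + 7.14 + 51.09
= 333.83 mOsm/kg ≈ 333.8 mOsm/kg
Osmolar gap = measured − calculated = 344 − 333.8 = 10.2 mOsm/kg

10.2 mOsm/kg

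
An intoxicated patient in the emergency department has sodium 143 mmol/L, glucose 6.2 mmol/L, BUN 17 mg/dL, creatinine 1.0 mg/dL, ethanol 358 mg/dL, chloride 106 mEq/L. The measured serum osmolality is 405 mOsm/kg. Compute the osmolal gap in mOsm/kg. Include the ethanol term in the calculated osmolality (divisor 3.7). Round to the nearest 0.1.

10.0 mOsm/kg

Calculated osmolality = 2·Na + glucose + BUN/2.8 + ethanol/3.7
= 2·143 + 6.2 + 17/2.8 + 358/3.7
= 286 + 6.20 + 6.07 + 96.76
= 395.03 mOsm/kg ≈ 395.0 mOsm/kg
Osmolar gap = measured − calculated = 405 − 395.0 = 10.0 mOsm/kg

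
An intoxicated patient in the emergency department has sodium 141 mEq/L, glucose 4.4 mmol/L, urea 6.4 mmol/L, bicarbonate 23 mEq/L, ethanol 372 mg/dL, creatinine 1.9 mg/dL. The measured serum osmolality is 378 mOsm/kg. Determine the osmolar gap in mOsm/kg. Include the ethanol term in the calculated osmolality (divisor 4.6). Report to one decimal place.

Calculated osmolality = 2·Na + glucose + urea + ethanol/4.6
= 2·141 + 4.4 + 6.4 + 372/4.6
= 282 + 4.40 + 6.40 + 80.87
= 373.67 mOsm/kg ≈ 373.7 mOsm/kg
Osmolar gap = measured − calculated = 378 − 373.7 = 4.3 mOsm/kg

4.3 mOsm/kg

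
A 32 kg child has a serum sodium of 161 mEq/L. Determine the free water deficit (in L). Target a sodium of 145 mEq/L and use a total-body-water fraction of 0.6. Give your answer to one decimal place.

TBW = 0.6 · 32 = 19.2 L
Free water deficit = TBW · (Na/145 − 1)
= 19.2 · (161/145 − 1)
= 19.2 · 0.1103
= 2.12 L

2.1 L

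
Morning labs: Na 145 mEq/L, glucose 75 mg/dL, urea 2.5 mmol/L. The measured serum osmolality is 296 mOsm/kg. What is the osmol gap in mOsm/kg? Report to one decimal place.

Calculated osmolality = 2·Na + glucose/18 + urea
= 2·145 + 75/18 + 2.5
= 290 + 4.17 + 2.50
= 296.67 mOsm/kg ≈ 296.7 mOsm/kg
Osmolar gap = measured − calculated = 296 − 296.7 = -0.7 mOsm/kg

-0.7 mOsm/kg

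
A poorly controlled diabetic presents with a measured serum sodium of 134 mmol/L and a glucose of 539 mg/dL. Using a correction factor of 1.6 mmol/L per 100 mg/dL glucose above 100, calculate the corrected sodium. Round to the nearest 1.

141 mmol/L

Corrected Na = measured Na + 1.6 · (glucose − 100)/100
= 134 + 1.6 · (539 − 100)/100
= 134 + 7
= 141 mmol/L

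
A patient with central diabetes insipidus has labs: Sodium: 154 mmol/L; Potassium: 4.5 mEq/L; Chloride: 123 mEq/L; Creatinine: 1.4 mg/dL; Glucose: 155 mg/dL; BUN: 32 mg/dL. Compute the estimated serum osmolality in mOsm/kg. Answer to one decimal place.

Calculated osmolality = 2·Na + glucose/18 + BUN/2.8
= 2·154 + 155/18 + 32/2.8
= 308 + 8.61 + 11.43
= 328.04 mOsm/kg

328.0 mOsm/kg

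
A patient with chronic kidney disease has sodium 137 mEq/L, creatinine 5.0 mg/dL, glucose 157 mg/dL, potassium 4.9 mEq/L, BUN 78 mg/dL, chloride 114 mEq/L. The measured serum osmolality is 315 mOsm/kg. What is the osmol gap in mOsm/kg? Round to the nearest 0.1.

4.4 mOsm/kg

Calculated osmolality = 2·Na + glucose/18 + BUN/2.8
= 2·137 + 157/18 + 78/2.8
= 274 + 8.72 + 27.86
= 310.58 mOsm/kg ≈ 310.6 mOsm/kg
Osmolar gap = measured − calculated = 315 − 310.6 = 4.4 mOsm/kg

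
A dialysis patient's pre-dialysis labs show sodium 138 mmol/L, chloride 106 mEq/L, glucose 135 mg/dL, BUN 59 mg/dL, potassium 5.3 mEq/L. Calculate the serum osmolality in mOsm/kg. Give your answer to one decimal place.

Calculated osmolality = 2·Na + glucose/18 + BUN/2.8
= 2·138 + 135/18 + 59/2.8
= 276 + 7.50 + 21.07
= 304.57 mOsm/kg

304.6 mOsm/kg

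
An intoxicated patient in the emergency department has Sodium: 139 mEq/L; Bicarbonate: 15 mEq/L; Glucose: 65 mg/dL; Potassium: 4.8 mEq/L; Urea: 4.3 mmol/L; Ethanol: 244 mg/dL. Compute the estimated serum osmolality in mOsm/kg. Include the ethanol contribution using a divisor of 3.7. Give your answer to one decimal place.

351.9 mOsm/kg

Calculated osmolality = 2·Na + glucose/18 + urea + ethanol/3.7
= 2·139 + 65/18 + 4.3 + 244/3.7
= 278 + 3.61 + 4.30 + 65.95
= 351.86 mOsm/kg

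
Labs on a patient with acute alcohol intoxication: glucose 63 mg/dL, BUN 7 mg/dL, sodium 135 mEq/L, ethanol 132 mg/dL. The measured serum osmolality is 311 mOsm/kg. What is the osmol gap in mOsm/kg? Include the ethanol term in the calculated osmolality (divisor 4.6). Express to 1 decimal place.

Calculated osmolality = 2·Na + glucose/18 + BUN/2.8 + ethanol/4.6
= 2·135 + 63/18 + 7/2.8 + 132/4.6
= 270 + 3.50 + 2.50 + 28.70
= 304.7 mOsm/kg ≈ 304.7 mOsm/kg
Osmolar gap = measured − calculated = 311 − 304.7 = 6.3 mOsm/kg

6.3 mOsm/kg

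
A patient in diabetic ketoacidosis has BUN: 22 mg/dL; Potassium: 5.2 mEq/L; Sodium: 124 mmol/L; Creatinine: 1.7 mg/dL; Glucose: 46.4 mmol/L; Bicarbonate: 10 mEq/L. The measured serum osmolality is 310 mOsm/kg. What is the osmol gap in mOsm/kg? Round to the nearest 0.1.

Calculated osmolality = 2·Na + glucose + BUN/2.8
= 2·124 + 46.4 + 22/2.8
= 248 + 46.40 + 7.86
= 302.26 mOsm/kg ≈ 302.3 mOsm/kg
Osmolar gap = measured − calculated = 310 − 302.3 = 7.7 mOsm/kg

7.7 mOsm/kg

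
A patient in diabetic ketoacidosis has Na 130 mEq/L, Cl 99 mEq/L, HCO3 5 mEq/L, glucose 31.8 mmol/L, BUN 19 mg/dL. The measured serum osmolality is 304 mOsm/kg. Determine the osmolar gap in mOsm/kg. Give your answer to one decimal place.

Calculated osmolality = 2·Na + glucose + BUN/2.8
= 2·130 + 31.8 + 19/2.8
= 260 + 31.80 + 6.79
= 298.59 mOsm/kg ≈ 298.6 mOsm/kg
Osmolar gap = measured − calculated = 304 − 298.6 = 5.4 mOsm/kg

5.4 mOsm/kg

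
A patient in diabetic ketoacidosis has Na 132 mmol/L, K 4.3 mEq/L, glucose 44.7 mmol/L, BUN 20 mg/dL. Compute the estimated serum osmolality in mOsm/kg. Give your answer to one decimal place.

Calculated osmolality = 2·Na + glucose + BUN/2.8
= 2·132 + 44.7 + 20/2.8
= 264 + 44.70 + 7.14
= 315.84 mOsm/kg

315.8 mOsm/kg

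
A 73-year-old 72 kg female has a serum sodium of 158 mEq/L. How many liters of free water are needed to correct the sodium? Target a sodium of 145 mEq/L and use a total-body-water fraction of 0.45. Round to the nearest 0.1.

TBW = 0.45 · 72 = 32.4 L
Free water deficit = TBW · (Na/145 − 1)
= 32.4 · (158/145 − 1)
= 32.4 · 0.0897
= 2.91 L

2.9 L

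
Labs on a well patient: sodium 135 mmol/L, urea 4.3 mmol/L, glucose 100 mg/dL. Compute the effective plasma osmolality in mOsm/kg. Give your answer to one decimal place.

Effective osmolality excludes urea (freely permeant across cell membranes):
2·Na + glucose/18
= 2·135 + 100/18
= 270 + 5.56
= 275.56 mOsm/kg

275.6 mOsm/kg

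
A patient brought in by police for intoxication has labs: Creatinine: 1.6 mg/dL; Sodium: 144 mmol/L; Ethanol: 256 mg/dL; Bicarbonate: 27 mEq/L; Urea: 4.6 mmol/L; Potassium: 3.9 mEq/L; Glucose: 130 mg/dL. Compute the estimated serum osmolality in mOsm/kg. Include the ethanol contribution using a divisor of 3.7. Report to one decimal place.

369.0 mOsm/kg

Calculated osmolality = 2·Na + glucose/18 + urea + ethanol/3.7
= 2·144 + 130/18 + 4.6 + 256/3.7
= 288 + 7.22 + 4.60 + 69.19
= 369.01 mOsm/kg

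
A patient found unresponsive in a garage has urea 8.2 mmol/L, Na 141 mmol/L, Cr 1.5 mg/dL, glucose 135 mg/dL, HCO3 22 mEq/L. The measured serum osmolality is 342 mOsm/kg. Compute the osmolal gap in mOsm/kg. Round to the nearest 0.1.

44.3 mOsm/kg

Calculated osmolality = 2·Na + glucose/18 + urea
= 2·141 + 135/18 + 8.2
= 282 + 7.50 + 8.20
= 297.7 mOsm/kg ≈ 297.7 mOsm/kg
Osmolar gap = measured − calculated = 342 − 297.7 = 44.3 mOsm/kg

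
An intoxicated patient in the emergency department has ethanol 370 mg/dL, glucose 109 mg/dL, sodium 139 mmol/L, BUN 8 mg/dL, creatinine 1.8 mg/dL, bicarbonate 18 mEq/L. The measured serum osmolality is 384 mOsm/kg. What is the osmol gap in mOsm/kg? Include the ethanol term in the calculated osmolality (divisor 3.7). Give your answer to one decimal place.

-2.9 mOsm/kg

Calculated osmolality = 2·Na + glucose/18 + BUN/2.8 + ethanol/3.7
= 2·139 + 109/18 + 8/2.8 + 370/3.7
= 278 + 6.06 + 2.86 + 100
= 386.92 mOsm/kg ≈ 386.9 mOsm/kg
Osmolar gap = measured − calculated = 384 − 386.9 = -2.9 mOsm/kg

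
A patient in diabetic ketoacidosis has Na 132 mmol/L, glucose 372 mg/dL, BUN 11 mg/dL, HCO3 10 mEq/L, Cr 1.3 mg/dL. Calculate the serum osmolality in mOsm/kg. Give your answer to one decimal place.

Calculated osmolality = 2·Na + glucose/18 + BUN/2.8
= 2·132 + 372/18 + 11/2.8
= 264 + 20.67 + 3.93
= 288.6 mOsm/kg

288.6 mOsm/kg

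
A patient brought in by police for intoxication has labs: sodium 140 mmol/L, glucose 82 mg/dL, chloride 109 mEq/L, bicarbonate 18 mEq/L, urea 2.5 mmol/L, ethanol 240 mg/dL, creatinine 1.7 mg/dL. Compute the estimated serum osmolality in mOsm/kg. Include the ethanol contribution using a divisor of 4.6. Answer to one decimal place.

Calculated osmolality = 2·Na + glucose/18 + urea + ethanol/4.6
= 2·140 + 82/18 + 2.5 + 240/4.6
= 280 + 4.56 + 2.50 + 52.17
= 339.23 mOsm/kg

339.2 mOsm/kg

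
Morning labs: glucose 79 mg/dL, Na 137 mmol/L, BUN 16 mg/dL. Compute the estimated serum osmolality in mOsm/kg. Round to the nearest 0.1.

Calculated osmolality = 2·Na + glucose/18 + BUN/2.8
= 2·137 + 79/18 + 16/2.8
= 274 + 4.39 + 5.71
= 284.1 mOsm/kg

284.1 mOsm/kg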